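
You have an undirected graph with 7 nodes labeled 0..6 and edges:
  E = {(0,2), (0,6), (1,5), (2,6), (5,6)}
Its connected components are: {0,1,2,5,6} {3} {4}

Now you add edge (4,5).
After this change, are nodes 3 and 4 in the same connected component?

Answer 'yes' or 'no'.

Answer: no

Derivation:
Initial components: {0,1,2,5,6} {3} {4}
Adding edge (4,5): merges {4} and {0,1,2,5,6}.
New components: {0,1,2,4,5,6} {3}
Are 3 and 4 in the same component? no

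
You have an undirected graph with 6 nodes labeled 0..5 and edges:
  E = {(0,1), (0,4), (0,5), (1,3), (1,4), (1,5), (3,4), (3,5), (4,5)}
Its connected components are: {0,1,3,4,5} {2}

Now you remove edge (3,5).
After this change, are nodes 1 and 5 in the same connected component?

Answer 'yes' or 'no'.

Answer: yes

Derivation:
Initial components: {0,1,3,4,5} {2}
Removing edge (3,5): not a bridge — component count unchanged at 2.
New components: {0,1,3,4,5} {2}
Are 1 and 5 in the same component? yes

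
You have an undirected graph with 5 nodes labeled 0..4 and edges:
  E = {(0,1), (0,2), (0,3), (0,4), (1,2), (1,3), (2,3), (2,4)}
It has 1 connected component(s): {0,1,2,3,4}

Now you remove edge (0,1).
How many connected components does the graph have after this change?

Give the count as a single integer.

Initial component count: 1
Remove (0,1): not a bridge. Count unchanged: 1.
  After removal, components: {0,1,2,3,4}
New component count: 1

Answer: 1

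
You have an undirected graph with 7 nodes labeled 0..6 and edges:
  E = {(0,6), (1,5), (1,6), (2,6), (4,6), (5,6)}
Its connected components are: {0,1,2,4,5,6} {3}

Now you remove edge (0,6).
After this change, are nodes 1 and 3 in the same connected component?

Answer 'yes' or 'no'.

Answer: no

Derivation:
Initial components: {0,1,2,4,5,6} {3}
Removing edge (0,6): it was a bridge — component count 2 -> 3.
New components: {0} {1,2,4,5,6} {3}
Are 1 and 3 in the same component? no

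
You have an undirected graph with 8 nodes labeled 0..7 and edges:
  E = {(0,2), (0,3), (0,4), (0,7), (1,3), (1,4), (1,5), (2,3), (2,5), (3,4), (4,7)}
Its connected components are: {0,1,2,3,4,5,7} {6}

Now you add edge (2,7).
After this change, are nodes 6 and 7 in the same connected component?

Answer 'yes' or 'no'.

Initial components: {0,1,2,3,4,5,7} {6}
Adding edge (2,7): both already in same component {0,1,2,3,4,5,7}. No change.
New components: {0,1,2,3,4,5,7} {6}
Are 6 and 7 in the same component? no

Answer: no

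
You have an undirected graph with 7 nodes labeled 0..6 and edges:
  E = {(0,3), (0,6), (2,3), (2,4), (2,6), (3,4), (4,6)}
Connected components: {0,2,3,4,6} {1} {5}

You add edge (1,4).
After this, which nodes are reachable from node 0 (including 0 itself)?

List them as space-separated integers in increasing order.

Answer: 0 1 2 3 4 6

Derivation:
Before: nodes reachable from 0: {0,2,3,4,6}
Adding (1,4): merges 0's component with another. Reachability grows.
After: nodes reachable from 0: {0,1,2,3,4,6}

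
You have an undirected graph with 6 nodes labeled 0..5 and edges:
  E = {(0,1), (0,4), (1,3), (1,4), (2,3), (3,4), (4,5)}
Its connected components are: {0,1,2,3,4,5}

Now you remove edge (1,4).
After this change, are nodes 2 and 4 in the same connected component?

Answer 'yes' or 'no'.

Answer: yes

Derivation:
Initial components: {0,1,2,3,4,5}
Removing edge (1,4): not a bridge — component count unchanged at 1.
New components: {0,1,2,3,4,5}
Are 2 and 4 in the same component? yes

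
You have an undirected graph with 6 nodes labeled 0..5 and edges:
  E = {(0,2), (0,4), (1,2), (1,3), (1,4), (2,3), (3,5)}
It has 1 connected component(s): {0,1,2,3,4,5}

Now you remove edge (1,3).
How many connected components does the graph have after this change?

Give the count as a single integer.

Initial component count: 1
Remove (1,3): not a bridge. Count unchanged: 1.
  After removal, components: {0,1,2,3,4,5}
New component count: 1

Answer: 1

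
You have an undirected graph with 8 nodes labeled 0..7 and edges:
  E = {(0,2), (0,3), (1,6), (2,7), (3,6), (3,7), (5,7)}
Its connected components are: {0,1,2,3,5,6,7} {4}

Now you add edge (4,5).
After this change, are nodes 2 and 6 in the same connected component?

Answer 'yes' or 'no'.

Answer: yes

Derivation:
Initial components: {0,1,2,3,5,6,7} {4}
Adding edge (4,5): merges {4} and {0,1,2,3,5,6,7}.
New components: {0,1,2,3,4,5,6,7}
Are 2 and 6 in the same component? yes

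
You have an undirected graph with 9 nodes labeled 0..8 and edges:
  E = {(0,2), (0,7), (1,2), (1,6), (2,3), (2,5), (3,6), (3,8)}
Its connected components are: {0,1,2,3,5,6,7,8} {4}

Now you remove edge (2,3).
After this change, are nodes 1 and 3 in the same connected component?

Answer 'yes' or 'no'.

Initial components: {0,1,2,3,5,6,7,8} {4}
Removing edge (2,3): not a bridge — component count unchanged at 2.
New components: {0,1,2,3,5,6,7,8} {4}
Are 1 and 3 in the same component? yes

Answer: yes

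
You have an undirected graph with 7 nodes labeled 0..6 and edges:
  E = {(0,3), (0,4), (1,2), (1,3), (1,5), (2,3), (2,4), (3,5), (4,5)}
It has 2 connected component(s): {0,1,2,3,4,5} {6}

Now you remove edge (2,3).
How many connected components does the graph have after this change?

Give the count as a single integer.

Initial component count: 2
Remove (2,3): not a bridge. Count unchanged: 2.
  After removal, components: {0,1,2,3,4,5} {6}
New component count: 2

Answer: 2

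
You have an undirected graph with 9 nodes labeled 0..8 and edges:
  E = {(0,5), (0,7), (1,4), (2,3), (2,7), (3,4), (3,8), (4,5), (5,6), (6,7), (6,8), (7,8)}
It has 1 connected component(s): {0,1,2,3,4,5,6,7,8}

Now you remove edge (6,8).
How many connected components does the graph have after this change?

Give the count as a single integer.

Answer: 1

Derivation:
Initial component count: 1
Remove (6,8): not a bridge. Count unchanged: 1.
  After removal, components: {0,1,2,3,4,5,6,7,8}
New component count: 1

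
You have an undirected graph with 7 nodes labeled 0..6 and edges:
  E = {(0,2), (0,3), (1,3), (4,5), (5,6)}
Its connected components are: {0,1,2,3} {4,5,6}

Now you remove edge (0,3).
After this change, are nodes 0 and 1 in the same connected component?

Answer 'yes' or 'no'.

Answer: no

Derivation:
Initial components: {0,1,2,3} {4,5,6}
Removing edge (0,3): it was a bridge — component count 2 -> 3.
New components: {0,2} {1,3} {4,5,6}
Are 0 and 1 in the same component? no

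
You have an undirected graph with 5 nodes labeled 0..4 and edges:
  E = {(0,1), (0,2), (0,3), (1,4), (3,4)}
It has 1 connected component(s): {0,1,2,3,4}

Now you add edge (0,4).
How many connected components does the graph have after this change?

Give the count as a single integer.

Answer: 1

Derivation:
Initial component count: 1
Add (0,4): endpoints already in same component. Count unchanged: 1.
New component count: 1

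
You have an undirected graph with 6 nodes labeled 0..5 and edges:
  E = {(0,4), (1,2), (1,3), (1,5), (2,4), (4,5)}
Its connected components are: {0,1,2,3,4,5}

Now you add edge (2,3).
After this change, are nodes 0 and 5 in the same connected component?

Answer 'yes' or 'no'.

Initial components: {0,1,2,3,4,5}
Adding edge (2,3): both already in same component {0,1,2,3,4,5}. No change.
New components: {0,1,2,3,4,5}
Are 0 and 5 in the same component? yes

Answer: yes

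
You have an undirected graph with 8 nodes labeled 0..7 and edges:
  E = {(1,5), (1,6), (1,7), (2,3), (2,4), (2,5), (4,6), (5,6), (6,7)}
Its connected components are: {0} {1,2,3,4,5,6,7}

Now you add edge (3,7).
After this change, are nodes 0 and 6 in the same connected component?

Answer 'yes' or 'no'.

Answer: no

Derivation:
Initial components: {0} {1,2,3,4,5,6,7}
Adding edge (3,7): both already in same component {1,2,3,4,5,6,7}. No change.
New components: {0} {1,2,3,4,5,6,7}
Are 0 and 6 in the same component? no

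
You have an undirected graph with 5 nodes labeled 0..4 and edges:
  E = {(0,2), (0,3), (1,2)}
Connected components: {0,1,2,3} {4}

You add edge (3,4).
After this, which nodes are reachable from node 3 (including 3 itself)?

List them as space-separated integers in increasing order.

Before: nodes reachable from 3: {0,1,2,3}
Adding (3,4): merges 3's component with another. Reachability grows.
After: nodes reachable from 3: {0,1,2,3,4}

Answer: 0 1 2 3 4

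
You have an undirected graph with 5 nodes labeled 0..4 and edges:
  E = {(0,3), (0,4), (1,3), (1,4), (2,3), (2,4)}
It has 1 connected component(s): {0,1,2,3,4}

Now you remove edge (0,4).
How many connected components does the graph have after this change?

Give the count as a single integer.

Initial component count: 1
Remove (0,4): not a bridge. Count unchanged: 1.
  After removal, components: {0,1,2,3,4}
New component count: 1

Answer: 1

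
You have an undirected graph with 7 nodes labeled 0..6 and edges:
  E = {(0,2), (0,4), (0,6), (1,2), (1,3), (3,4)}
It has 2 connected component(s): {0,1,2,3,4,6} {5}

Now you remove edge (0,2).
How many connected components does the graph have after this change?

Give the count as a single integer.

Answer: 2

Derivation:
Initial component count: 2
Remove (0,2): not a bridge. Count unchanged: 2.
  After removal, components: {0,1,2,3,4,6} {5}
New component count: 2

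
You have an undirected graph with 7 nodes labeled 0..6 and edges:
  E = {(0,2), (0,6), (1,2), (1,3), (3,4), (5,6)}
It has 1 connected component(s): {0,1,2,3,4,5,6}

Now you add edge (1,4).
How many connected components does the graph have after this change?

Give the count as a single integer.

Initial component count: 1
Add (1,4): endpoints already in same component. Count unchanged: 1.
New component count: 1

Answer: 1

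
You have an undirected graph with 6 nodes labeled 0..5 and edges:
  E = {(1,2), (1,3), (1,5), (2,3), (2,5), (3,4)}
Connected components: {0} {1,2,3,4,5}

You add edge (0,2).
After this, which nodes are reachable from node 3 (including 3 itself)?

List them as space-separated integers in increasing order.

Answer: 0 1 2 3 4 5

Derivation:
Before: nodes reachable from 3: {1,2,3,4,5}
Adding (0,2): merges 3's component with another. Reachability grows.
After: nodes reachable from 3: {0,1,2,3,4,5}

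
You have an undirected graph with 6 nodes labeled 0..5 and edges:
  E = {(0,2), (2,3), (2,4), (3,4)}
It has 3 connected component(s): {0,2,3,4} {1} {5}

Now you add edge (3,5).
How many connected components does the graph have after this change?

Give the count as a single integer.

Initial component count: 3
Add (3,5): merges two components. Count decreases: 3 -> 2.
New component count: 2

Answer: 2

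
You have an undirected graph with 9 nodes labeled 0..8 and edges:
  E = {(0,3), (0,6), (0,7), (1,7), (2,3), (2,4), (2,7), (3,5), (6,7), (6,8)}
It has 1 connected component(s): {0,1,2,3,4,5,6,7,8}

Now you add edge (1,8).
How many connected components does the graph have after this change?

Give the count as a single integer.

Initial component count: 1
Add (1,8): endpoints already in same component. Count unchanged: 1.
New component count: 1

Answer: 1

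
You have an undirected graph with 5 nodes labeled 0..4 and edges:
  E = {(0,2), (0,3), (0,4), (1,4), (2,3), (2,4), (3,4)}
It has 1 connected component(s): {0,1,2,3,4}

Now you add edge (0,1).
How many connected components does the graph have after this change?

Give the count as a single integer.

Initial component count: 1
Add (0,1): endpoints already in same component. Count unchanged: 1.
New component count: 1

Answer: 1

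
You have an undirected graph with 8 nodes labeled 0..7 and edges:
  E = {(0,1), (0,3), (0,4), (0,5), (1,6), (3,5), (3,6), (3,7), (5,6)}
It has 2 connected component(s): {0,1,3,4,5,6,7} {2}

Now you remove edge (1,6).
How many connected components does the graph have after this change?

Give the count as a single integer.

Initial component count: 2
Remove (1,6): not a bridge. Count unchanged: 2.
  After removal, components: {0,1,3,4,5,6,7} {2}
New component count: 2

Answer: 2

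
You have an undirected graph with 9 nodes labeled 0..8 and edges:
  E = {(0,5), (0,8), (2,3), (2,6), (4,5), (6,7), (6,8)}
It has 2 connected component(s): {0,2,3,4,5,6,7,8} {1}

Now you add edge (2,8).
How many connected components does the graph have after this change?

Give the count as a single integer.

Answer: 2

Derivation:
Initial component count: 2
Add (2,8): endpoints already in same component. Count unchanged: 2.
New component count: 2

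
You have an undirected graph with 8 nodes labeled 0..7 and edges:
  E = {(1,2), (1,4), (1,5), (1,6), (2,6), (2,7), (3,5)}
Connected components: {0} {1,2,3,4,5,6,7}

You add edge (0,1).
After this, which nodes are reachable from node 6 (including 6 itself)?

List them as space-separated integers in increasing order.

Answer: 0 1 2 3 4 5 6 7

Derivation:
Before: nodes reachable from 6: {1,2,3,4,5,6,7}
Adding (0,1): merges 6's component with another. Reachability grows.
After: nodes reachable from 6: {0,1,2,3,4,5,6,7}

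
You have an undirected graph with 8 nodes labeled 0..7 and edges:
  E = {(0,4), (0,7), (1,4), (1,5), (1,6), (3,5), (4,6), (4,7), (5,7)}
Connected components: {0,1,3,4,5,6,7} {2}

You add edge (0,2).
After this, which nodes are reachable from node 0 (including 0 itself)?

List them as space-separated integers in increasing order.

Answer: 0 1 2 3 4 5 6 7

Derivation:
Before: nodes reachable from 0: {0,1,3,4,5,6,7}
Adding (0,2): merges 0's component with another. Reachability grows.
After: nodes reachable from 0: {0,1,2,3,4,5,6,7}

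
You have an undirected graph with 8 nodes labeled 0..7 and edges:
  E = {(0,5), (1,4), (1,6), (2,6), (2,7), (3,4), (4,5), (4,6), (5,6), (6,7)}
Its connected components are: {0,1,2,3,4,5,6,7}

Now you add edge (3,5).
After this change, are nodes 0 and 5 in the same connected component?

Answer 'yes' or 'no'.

Answer: yes

Derivation:
Initial components: {0,1,2,3,4,5,6,7}
Adding edge (3,5): both already in same component {0,1,2,3,4,5,6,7}. No change.
New components: {0,1,2,3,4,5,6,7}
Are 0 and 5 in the same component? yes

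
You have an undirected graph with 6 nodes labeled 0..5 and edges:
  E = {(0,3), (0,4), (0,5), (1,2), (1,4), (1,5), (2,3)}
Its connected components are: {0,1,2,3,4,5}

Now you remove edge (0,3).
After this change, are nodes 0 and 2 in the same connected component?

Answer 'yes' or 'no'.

Answer: yes

Derivation:
Initial components: {0,1,2,3,4,5}
Removing edge (0,3): not a bridge — component count unchanged at 1.
New components: {0,1,2,3,4,5}
Are 0 and 2 in the same component? yes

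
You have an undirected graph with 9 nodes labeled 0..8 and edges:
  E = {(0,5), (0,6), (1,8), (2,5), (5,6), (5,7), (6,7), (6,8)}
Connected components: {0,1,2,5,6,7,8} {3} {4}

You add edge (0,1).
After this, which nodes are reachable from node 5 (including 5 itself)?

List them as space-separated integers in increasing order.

Answer: 0 1 2 5 6 7 8

Derivation:
Before: nodes reachable from 5: {0,1,2,5,6,7,8}
Adding (0,1): both endpoints already in same component. Reachability from 5 unchanged.
After: nodes reachable from 5: {0,1,2,5,6,7,8}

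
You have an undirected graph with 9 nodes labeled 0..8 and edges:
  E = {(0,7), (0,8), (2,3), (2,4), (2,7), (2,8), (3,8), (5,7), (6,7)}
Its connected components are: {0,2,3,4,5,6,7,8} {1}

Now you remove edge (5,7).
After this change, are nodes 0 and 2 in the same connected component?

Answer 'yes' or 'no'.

Answer: yes

Derivation:
Initial components: {0,2,3,4,5,6,7,8} {1}
Removing edge (5,7): it was a bridge — component count 2 -> 3.
New components: {0,2,3,4,6,7,8} {1} {5}
Are 0 and 2 in the same component? yes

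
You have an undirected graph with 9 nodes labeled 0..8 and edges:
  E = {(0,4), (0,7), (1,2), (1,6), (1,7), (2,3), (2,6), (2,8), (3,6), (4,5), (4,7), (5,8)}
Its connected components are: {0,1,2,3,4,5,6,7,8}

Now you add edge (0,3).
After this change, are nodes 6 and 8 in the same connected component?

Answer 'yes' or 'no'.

Initial components: {0,1,2,3,4,5,6,7,8}
Adding edge (0,3): both already in same component {0,1,2,3,4,5,6,7,8}. No change.
New components: {0,1,2,3,4,5,6,7,8}
Are 6 and 8 in the same component? yes

Answer: yes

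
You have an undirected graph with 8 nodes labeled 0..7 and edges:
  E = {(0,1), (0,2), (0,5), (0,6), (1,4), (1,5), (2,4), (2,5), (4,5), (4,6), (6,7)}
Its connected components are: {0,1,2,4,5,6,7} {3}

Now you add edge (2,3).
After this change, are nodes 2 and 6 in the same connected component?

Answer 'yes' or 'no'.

Answer: yes

Derivation:
Initial components: {0,1,2,4,5,6,7} {3}
Adding edge (2,3): merges {0,1,2,4,5,6,7} and {3}.
New components: {0,1,2,3,4,5,6,7}
Are 2 and 6 in the same component? yes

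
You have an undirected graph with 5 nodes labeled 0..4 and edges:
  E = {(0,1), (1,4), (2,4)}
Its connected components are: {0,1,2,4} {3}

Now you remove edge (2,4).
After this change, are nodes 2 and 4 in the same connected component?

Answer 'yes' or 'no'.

Initial components: {0,1,2,4} {3}
Removing edge (2,4): it was a bridge — component count 2 -> 3.
New components: {0,1,4} {2} {3}
Are 2 and 4 in the same component? no

Answer: no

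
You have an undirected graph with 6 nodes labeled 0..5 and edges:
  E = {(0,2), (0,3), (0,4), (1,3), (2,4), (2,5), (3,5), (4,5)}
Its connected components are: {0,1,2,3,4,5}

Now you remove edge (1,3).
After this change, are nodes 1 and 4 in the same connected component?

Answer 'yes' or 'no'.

Initial components: {0,1,2,3,4,5}
Removing edge (1,3): it was a bridge — component count 1 -> 2.
New components: {0,2,3,4,5} {1}
Are 1 and 4 in the same component? no

Answer: no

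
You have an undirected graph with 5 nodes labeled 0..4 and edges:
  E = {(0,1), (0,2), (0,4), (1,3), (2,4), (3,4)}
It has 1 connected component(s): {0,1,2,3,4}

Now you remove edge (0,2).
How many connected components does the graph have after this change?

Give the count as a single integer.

Answer: 1

Derivation:
Initial component count: 1
Remove (0,2): not a bridge. Count unchanged: 1.
  After removal, components: {0,1,2,3,4}
New component count: 1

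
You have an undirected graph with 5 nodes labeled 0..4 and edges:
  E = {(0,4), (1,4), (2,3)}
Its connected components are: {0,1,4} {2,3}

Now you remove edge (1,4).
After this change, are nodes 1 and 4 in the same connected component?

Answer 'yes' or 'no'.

Initial components: {0,1,4} {2,3}
Removing edge (1,4): it was a bridge — component count 2 -> 3.
New components: {0,4} {1} {2,3}
Are 1 and 4 in the same component? no

Answer: no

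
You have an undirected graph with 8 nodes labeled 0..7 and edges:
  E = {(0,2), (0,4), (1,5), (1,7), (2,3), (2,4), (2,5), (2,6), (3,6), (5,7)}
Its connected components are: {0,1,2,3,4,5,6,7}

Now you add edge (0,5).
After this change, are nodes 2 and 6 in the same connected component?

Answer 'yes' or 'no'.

Initial components: {0,1,2,3,4,5,6,7}
Adding edge (0,5): both already in same component {0,1,2,3,4,5,6,7}. No change.
New components: {0,1,2,3,4,5,6,7}
Are 2 and 6 in the same component? yes

Answer: yes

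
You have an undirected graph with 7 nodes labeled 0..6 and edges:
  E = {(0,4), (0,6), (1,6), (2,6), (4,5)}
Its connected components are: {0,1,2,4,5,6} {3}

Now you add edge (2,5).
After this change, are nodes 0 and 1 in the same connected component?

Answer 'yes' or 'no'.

Initial components: {0,1,2,4,5,6} {3}
Adding edge (2,5): both already in same component {0,1,2,4,5,6}. No change.
New components: {0,1,2,4,5,6} {3}
Are 0 and 1 in the same component? yes

Answer: yes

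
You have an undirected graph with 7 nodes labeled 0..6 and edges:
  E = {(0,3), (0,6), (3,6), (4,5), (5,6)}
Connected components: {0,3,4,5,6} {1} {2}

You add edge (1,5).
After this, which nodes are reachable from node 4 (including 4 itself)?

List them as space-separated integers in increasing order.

Before: nodes reachable from 4: {0,3,4,5,6}
Adding (1,5): merges 4's component with another. Reachability grows.
After: nodes reachable from 4: {0,1,3,4,5,6}

Answer: 0 1 3 4 5 6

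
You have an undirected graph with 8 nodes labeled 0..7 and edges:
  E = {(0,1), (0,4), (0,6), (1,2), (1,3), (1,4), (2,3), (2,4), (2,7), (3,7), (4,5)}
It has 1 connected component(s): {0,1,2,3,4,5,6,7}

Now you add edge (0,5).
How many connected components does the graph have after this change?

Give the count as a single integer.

Answer: 1

Derivation:
Initial component count: 1
Add (0,5): endpoints already in same component. Count unchanged: 1.
New component count: 1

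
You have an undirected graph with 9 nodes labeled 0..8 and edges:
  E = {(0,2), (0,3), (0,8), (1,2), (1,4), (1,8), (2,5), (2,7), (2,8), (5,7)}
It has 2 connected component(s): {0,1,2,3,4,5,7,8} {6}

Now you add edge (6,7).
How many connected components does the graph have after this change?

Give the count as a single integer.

Initial component count: 2
Add (6,7): merges two components. Count decreases: 2 -> 1.
New component count: 1

Answer: 1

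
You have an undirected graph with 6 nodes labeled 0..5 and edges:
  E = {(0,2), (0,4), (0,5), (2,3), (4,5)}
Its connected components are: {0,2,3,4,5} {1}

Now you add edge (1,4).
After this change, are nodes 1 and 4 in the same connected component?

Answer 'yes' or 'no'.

Answer: yes

Derivation:
Initial components: {0,2,3,4,5} {1}
Adding edge (1,4): merges {1} and {0,2,3,4,5}.
New components: {0,1,2,3,4,5}
Are 1 and 4 in the same component? yes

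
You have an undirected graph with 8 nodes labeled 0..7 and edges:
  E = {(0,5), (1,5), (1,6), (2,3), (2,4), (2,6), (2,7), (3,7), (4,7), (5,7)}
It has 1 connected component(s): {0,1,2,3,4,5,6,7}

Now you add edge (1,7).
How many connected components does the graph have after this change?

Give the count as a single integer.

Initial component count: 1
Add (1,7): endpoints already in same component. Count unchanged: 1.
New component count: 1

Answer: 1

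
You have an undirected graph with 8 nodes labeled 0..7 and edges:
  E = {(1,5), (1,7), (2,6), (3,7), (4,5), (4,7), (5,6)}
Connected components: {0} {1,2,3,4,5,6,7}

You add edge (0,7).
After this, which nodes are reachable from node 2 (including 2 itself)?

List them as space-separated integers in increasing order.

Answer: 0 1 2 3 4 5 6 7

Derivation:
Before: nodes reachable from 2: {1,2,3,4,5,6,7}
Adding (0,7): merges 2's component with another. Reachability grows.
After: nodes reachable from 2: {0,1,2,3,4,5,6,7}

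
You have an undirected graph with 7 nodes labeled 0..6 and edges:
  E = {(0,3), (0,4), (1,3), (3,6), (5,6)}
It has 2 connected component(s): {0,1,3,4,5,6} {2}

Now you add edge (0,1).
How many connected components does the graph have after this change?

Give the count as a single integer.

Answer: 2

Derivation:
Initial component count: 2
Add (0,1): endpoints already in same component. Count unchanged: 2.
New component count: 2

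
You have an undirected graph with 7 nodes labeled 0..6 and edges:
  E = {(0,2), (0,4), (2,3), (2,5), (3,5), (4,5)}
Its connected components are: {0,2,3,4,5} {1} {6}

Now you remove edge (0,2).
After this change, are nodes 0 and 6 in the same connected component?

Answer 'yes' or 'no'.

Initial components: {0,2,3,4,5} {1} {6}
Removing edge (0,2): not a bridge — component count unchanged at 3.
New components: {0,2,3,4,5} {1} {6}
Are 0 and 6 in the same component? no

Answer: no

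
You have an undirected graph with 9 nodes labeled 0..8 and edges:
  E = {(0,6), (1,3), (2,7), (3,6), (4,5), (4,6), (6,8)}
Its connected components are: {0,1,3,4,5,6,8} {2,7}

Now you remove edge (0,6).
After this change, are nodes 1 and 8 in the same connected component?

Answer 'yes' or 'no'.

Initial components: {0,1,3,4,5,6,8} {2,7}
Removing edge (0,6): it was a bridge — component count 2 -> 3.
New components: {0} {1,3,4,5,6,8} {2,7}
Are 1 and 8 in the same component? yes

Answer: yes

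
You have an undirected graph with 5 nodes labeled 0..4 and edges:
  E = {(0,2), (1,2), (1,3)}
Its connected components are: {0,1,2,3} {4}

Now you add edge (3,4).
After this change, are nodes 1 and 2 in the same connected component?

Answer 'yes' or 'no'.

Answer: yes

Derivation:
Initial components: {0,1,2,3} {4}
Adding edge (3,4): merges {0,1,2,3} and {4}.
New components: {0,1,2,3,4}
Are 1 and 2 in the same component? yes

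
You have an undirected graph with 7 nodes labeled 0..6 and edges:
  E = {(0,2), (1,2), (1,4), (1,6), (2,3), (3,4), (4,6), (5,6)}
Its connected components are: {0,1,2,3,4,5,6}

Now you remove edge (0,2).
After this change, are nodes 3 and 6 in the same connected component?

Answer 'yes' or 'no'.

Initial components: {0,1,2,3,4,5,6}
Removing edge (0,2): it was a bridge — component count 1 -> 2.
New components: {0} {1,2,3,4,5,6}
Are 3 and 6 in the same component? yes

Answer: yes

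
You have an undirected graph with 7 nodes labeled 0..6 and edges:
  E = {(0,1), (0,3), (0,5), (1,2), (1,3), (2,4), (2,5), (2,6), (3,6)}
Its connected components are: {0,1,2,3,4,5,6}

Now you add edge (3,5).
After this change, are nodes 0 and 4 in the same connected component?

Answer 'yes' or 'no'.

Initial components: {0,1,2,3,4,5,6}
Adding edge (3,5): both already in same component {0,1,2,3,4,5,6}. No change.
New components: {0,1,2,3,4,5,6}
Are 0 and 4 in the same component? yes

Answer: yes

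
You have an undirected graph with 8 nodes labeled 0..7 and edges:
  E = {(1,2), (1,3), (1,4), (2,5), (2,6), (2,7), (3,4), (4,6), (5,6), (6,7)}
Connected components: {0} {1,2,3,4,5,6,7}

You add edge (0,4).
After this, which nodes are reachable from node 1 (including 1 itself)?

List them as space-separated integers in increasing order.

Before: nodes reachable from 1: {1,2,3,4,5,6,7}
Adding (0,4): merges 1's component with another. Reachability grows.
After: nodes reachable from 1: {0,1,2,3,4,5,6,7}

Answer: 0 1 2 3 4 5 6 7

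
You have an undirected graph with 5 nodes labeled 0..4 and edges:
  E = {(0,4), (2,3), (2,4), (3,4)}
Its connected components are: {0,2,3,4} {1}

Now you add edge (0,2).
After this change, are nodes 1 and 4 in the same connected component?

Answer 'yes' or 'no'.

Initial components: {0,2,3,4} {1}
Adding edge (0,2): both already in same component {0,2,3,4}. No change.
New components: {0,2,3,4} {1}
Are 1 and 4 in the same component? no

Answer: no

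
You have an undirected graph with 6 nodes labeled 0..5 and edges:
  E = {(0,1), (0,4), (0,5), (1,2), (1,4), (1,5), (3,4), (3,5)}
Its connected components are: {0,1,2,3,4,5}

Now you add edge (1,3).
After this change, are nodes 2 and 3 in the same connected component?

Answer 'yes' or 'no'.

Answer: yes

Derivation:
Initial components: {0,1,2,3,4,5}
Adding edge (1,3): both already in same component {0,1,2,3,4,5}. No change.
New components: {0,1,2,3,4,5}
Are 2 and 3 in the same component? yes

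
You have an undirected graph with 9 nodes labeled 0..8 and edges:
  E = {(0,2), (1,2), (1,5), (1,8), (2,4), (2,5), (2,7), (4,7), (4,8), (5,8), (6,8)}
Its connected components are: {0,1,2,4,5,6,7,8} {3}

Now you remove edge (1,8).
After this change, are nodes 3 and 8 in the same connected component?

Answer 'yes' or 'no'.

Initial components: {0,1,2,4,5,6,7,8} {3}
Removing edge (1,8): not a bridge — component count unchanged at 2.
New components: {0,1,2,4,5,6,7,8} {3}
Are 3 and 8 in the same component? no

Answer: no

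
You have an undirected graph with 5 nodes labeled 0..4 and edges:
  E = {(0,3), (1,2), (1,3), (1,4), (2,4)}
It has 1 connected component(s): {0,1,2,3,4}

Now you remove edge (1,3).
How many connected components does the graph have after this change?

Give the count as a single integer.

Answer: 2

Derivation:
Initial component count: 1
Remove (1,3): it was a bridge. Count increases: 1 -> 2.
  After removal, components: {0,3} {1,2,4}
New component count: 2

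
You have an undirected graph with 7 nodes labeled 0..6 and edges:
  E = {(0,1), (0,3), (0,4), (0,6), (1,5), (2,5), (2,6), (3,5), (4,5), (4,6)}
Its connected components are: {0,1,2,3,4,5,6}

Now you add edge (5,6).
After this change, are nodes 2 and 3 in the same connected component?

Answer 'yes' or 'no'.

Answer: yes

Derivation:
Initial components: {0,1,2,3,4,5,6}
Adding edge (5,6): both already in same component {0,1,2,3,4,5,6}. No change.
New components: {0,1,2,3,4,5,6}
Are 2 and 3 in the same component? yes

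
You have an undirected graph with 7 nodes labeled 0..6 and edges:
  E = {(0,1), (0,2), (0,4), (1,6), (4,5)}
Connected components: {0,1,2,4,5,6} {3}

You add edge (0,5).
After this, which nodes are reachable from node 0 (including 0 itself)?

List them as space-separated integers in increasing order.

Answer: 0 1 2 4 5 6

Derivation:
Before: nodes reachable from 0: {0,1,2,4,5,6}
Adding (0,5): both endpoints already in same component. Reachability from 0 unchanged.
After: nodes reachable from 0: {0,1,2,4,5,6}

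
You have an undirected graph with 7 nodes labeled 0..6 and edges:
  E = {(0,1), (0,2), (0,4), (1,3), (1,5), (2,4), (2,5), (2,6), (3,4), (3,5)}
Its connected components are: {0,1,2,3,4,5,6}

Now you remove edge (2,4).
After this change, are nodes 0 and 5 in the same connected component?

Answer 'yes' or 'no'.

Initial components: {0,1,2,3,4,5,6}
Removing edge (2,4): not a bridge — component count unchanged at 1.
New components: {0,1,2,3,4,5,6}
Are 0 and 5 in the same component? yes

Answer: yes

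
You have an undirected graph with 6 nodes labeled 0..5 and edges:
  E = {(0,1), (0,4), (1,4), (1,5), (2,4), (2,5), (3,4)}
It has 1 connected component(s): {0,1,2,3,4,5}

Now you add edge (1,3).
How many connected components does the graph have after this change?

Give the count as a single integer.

Initial component count: 1
Add (1,3): endpoints already in same component. Count unchanged: 1.
New component count: 1

Answer: 1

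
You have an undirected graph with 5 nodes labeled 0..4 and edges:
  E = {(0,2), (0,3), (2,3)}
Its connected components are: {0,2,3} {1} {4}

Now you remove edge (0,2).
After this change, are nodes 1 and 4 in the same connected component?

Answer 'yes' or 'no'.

Initial components: {0,2,3} {1} {4}
Removing edge (0,2): not a bridge — component count unchanged at 3.
New components: {0,2,3} {1} {4}
Are 1 and 4 in the same component? no

Answer: no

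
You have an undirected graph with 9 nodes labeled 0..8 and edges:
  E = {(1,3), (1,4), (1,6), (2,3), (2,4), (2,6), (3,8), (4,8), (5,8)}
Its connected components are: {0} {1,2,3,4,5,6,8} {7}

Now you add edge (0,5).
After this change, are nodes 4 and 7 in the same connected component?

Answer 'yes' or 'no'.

Answer: no

Derivation:
Initial components: {0} {1,2,3,4,5,6,8} {7}
Adding edge (0,5): merges {0} and {1,2,3,4,5,6,8}.
New components: {0,1,2,3,4,5,6,8} {7}
Are 4 and 7 in the same component? no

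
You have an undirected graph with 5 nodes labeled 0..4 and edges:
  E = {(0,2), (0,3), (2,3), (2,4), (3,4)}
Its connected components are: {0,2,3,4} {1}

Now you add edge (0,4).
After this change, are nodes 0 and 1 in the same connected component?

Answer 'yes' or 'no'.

Answer: no

Derivation:
Initial components: {0,2,3,4} {1}
Adding edge (0,4): both already in same component {0,2,3,4}. No change.
New components: {0,2,3,4} {1}
Are 0 and 1 in the same component? no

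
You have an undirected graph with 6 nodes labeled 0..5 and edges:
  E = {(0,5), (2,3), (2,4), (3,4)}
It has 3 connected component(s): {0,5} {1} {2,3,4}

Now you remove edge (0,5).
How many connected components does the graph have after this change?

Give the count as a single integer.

Answer: 4

Derivation:
Initial component count: 3
Remove (0,5): it was a bridge. Count increases: 3 -> 4.
  After removal, components: {0} {1} {2,3,4} {5}
New component count: 4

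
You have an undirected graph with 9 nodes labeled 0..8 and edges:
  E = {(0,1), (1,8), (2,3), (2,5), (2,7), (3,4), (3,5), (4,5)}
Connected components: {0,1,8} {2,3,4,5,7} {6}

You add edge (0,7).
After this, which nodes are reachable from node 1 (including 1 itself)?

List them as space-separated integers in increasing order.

Before: nodes reachable from 1: {0,1,8}
Adding (0,7): merges 1's component with another. Reachability grows.
After: nodes reachable from 1: {0,1,2,3,4,5,7,8}

Answer: 0 1 2 3 4 5 7 8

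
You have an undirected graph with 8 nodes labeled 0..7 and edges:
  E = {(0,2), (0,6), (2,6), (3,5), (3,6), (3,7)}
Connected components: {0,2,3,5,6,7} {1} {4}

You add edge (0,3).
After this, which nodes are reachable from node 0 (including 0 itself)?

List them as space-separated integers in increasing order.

Answer: 0 2 3 5 6 7

Derivation:
Before: nodes reachable from 0: {0,2,3,5,6,7}
Adding (0,3): both endpoints already in same component. Reachability from 0 unchanged.
After: nodes reachable from 0: {0,2,3,5,6,7}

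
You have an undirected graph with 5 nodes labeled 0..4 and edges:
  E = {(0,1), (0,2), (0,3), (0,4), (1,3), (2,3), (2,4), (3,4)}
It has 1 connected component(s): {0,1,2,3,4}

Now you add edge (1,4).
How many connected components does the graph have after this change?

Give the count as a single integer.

Answer: 1

Derivation:
Initial component count: 1
Add (1,4): endpoints already in same component. Count unchanged: 1.
New component count: 1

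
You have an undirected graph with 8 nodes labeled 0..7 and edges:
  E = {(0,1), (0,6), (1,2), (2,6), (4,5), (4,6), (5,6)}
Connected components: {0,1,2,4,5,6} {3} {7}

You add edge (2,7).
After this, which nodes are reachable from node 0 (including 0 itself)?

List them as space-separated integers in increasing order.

Before: nodes reachable from 0: {0,1,2,4,5,6}
Adding (2,7): merges 0's component with another. Reachability grows.
After: nodes reachable from 0: {0,1,2,4,5,6,7}

Answer: 0 1 2 4 5 6 7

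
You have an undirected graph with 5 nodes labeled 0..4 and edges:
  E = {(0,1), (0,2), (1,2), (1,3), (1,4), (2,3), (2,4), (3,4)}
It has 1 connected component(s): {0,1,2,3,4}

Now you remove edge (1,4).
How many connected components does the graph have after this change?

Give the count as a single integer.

Initial component count: 1
Remove (1,4): not a bridge. Count unchanged: 1.
  After removal, components: {0,1,2,3,4}
New component count: 1

Answer: 1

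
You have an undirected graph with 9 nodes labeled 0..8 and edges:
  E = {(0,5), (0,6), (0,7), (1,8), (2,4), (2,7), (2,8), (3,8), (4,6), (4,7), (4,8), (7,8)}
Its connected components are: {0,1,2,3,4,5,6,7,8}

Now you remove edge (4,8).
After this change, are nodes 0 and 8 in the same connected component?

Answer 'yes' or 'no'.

Initial components: {0,1,2,3,4,5,6,7,8}
Removing edge (4,8): not a bridge — component count unchanged at 1.
New components: {0,1,2,3,4,5,6,7,8}
Are 0 and 8 in the same component? yes

Answer: yes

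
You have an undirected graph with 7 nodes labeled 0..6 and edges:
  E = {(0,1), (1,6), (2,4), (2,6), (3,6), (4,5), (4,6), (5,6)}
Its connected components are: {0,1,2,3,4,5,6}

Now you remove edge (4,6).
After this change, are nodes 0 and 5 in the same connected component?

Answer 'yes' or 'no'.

Answer: yes

Derivation:
Initial components: {0,1,2,3,4,5,6}
Removing edge (4,6): not a bridge — component count unchanged at 1.
New components: {0,1,2,3,4,5,6}
Are 0 and 5 in the same component? yes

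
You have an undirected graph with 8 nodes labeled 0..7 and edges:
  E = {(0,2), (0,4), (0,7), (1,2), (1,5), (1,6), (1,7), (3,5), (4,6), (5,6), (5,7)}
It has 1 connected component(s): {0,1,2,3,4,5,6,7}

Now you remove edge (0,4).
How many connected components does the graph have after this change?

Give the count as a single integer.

Initial component count: 1
Remove (0,4): not a bridge. Count unchanged: 1.
  After removal, components: {0,1,2,3,4,5,6,7}
New component count: 1

Answer: 1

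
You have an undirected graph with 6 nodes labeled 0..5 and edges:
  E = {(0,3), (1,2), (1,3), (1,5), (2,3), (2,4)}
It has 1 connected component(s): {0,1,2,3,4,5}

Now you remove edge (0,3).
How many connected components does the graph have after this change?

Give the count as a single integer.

Initial component count: 1
Remove (0,3): it was a bridge. Count increases: 1 -> 2.
  After removal, components: {0} {1,2,3,4,5}
New component count: 2

Answer: 2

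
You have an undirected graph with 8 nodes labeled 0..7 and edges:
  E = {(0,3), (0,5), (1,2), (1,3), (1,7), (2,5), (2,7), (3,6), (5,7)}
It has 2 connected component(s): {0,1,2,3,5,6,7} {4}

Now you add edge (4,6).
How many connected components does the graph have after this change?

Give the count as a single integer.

Answer: 1

Derivation:
Initial component count: 2
Add (4,6): merges two components. Count decreases: 2 -> 1.
New component count: 1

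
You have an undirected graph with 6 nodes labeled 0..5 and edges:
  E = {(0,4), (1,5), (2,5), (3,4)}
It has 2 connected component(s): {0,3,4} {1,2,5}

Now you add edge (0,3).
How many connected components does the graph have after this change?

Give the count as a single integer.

Initial component count: 2
Add (0,3): endpoints already in same component. Count unchanged: 2.
New component count: 2

Answer: 2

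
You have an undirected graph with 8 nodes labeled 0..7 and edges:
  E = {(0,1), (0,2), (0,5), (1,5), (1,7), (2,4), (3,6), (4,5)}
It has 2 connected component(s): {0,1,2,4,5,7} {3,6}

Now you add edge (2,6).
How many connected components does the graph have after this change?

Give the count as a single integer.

Answer: 1

Derivation:
Initial component count: 2
Add (2,6): merges two components. Count decreases: 2 -> 1.
New component count: 1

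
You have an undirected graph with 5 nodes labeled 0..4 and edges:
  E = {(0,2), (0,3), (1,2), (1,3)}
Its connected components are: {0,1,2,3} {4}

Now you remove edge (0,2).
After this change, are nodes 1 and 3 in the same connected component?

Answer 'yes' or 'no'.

Initial components: {0,1,2,3} {4}
Removing edge (0,2): not a bridge — component count unchanged at 2.
New components: {0,1,2,3} {4}
Are 1 and 3 in the same component? yes

Answer: yes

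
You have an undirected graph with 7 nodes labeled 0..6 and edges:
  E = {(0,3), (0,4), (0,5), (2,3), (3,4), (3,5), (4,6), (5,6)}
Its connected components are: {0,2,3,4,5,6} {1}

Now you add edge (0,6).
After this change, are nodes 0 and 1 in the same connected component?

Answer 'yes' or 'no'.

Answer: no

Derivation:
Initial components: {0,2,3,4,5,6} {1}
Adding edge (0,6): both already in same component {0,2,3,4,5,6}. No change.
New components: {0,2,3,4,5,6} {1}
Are 0 and 1 in the same component? no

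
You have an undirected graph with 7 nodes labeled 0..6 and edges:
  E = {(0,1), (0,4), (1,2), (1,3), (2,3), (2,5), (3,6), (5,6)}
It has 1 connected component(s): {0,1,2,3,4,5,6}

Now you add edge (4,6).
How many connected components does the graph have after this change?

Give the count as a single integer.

Initial component count: 1
Add (4,6): endpoints already in same component. Count unchanged: 1.
New component count: 1

Answer: 1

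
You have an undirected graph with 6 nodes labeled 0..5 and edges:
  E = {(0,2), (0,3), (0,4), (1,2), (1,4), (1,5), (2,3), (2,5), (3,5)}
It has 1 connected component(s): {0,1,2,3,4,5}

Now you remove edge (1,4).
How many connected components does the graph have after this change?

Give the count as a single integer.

Initial component count: 1
Remove (1,4): not a bridge. Count unchanged: 1.
  After removal, components: {0,1,2,3,4,5}
New component count: 1

Answer: 1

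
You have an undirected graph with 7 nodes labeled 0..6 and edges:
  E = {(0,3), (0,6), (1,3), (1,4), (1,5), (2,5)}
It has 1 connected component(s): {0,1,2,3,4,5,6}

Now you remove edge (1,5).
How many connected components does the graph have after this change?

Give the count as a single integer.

Answer: 2

Derivation:
Initial component count: 1
Remove (1,5): it was a bridge. Count increases: 1 -> 2.
  After removal, components: {0,1,3,4,6} {2,5}
New component count: 2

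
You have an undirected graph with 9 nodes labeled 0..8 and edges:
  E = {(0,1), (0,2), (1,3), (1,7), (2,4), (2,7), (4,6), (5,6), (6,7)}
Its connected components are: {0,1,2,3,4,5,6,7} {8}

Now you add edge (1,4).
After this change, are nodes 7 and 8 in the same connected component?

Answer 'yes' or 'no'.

Initial components: {0,1,2,3,4,5,6,7} {8}
Adding edge (1,4): both already in same component {0,1,2,3,4,5,6,7}. No change.
New components: {0,1,2,3,4,5,6,7} {8}
Are 7 and 8 in the same component? no

Answer: no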